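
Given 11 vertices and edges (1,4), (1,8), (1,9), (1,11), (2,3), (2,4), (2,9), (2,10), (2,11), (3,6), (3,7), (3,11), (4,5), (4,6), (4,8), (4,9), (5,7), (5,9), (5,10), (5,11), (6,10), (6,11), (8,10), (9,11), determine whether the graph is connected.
Yes (BFS from 1 visits [1, 4, 8, 9, 11, 2, 5, 6, 10, 3, 7] — all 11 vertices reached)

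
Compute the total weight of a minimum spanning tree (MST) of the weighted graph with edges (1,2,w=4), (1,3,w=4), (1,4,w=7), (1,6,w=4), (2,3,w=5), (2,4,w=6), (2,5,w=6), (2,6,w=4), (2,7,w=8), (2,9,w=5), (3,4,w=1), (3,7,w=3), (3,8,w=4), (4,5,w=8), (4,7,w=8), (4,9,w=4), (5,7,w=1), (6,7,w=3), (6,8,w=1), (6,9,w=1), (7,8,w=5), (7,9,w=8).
18 (MST edges: (1,2,w=4), (1,6,w=4), (3,4,w=1), (3,7,w=3), (5,7,w=1), (6,7,w=3), (6,8,w=1), (6,9,w=1); sum of weights 4 + 4 + 1 + 3 + 1 + 3 + 1 + 1 = 18)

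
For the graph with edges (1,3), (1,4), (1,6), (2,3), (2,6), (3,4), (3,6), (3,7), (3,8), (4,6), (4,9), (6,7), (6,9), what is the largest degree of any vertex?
6 (attained at vertices 3, 6)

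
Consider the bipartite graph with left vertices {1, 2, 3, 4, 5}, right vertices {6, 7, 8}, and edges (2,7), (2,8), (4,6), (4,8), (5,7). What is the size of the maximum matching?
3 (matching: (2,8), (4,6), (5,7); upper bound min(|L|,|R|) = min(5,3) = 3)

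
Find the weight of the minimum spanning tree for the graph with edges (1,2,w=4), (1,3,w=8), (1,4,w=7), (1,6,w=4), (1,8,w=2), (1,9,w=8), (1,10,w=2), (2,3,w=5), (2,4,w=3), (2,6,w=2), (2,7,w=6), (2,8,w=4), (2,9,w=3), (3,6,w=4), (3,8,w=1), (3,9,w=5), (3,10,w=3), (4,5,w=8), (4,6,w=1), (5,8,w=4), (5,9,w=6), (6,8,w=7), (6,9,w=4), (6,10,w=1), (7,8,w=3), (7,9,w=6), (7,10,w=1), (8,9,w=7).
17 (MST edges: (1,8,w=2), (1,10,w=2), (2,6,w=2), (2,9,w=3), (3,8,w=1), (4,6,w=1), (5,8,w=4), (6,10,w=1), (7,10,w=1); sum of weights 2 + 2 + 2 + 3 + 1 + 1 + 4 + 1 + 1 = 17)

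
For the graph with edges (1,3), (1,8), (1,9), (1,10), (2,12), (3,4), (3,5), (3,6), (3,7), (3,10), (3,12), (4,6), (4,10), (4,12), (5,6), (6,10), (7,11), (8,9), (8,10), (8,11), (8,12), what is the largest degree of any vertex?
7 (attained at vertex 3)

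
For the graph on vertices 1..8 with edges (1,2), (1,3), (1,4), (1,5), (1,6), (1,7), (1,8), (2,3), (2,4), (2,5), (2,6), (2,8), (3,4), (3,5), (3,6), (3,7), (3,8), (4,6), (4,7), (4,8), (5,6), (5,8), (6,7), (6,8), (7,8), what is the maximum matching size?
4 (matching: (1,6), (2,4), (3,7), (5,8); upper bound floor(n/2) = floor(8/2) = 4)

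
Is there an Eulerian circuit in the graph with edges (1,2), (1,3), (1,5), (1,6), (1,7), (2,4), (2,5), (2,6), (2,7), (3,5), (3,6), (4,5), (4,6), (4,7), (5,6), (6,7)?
No (4 vertices have odd degree: {1, 2, 3, 5}; Eulerian circuit requires 0)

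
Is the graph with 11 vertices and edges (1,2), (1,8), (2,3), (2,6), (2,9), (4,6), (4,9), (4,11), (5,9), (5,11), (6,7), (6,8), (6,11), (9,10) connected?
Yes (BFS from 1 visits [1, 2, 8, 3, 6, 9, 4, 7, 11, 5, 10] — all 11 vertices reached)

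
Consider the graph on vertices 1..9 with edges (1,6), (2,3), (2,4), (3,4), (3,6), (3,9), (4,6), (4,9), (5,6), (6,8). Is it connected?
No, it has 2 components: {1, 2, 3, 4, 5, 6, 8, 9}, {7}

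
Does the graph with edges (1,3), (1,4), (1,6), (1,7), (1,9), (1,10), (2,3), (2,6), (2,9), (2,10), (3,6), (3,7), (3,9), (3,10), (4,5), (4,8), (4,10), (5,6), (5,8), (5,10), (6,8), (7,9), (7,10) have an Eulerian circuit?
No (2 vertices have odd degree: {6, 8}; Eulerian circuit requires 0)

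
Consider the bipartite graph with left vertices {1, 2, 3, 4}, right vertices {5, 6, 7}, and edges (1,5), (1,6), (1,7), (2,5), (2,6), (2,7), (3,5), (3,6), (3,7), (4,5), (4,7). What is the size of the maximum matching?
3 (matching: (1,7), (2,6), (3,5); upper bound min(|L|,|R|) = min(4,3) = 3)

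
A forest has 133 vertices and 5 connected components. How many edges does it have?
128 (Each of the 5 component trees on V_i vertices has V_i - 1 edges; summing gives V - C = 133 - 5 = 128)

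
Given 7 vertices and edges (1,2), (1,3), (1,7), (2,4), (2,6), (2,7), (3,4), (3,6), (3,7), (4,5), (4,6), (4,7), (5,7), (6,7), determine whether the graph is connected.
Yes (BFS from 1 visits [1, 2, 3, 7, 4, 6, 5] — all 7 vertices reached)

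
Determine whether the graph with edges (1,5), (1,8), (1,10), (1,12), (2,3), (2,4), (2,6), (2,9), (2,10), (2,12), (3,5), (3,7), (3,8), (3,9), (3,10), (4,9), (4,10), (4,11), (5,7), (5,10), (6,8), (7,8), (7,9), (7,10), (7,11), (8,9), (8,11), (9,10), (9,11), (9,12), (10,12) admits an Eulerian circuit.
Yes (the graph is connected and all 12 vertices have even degree)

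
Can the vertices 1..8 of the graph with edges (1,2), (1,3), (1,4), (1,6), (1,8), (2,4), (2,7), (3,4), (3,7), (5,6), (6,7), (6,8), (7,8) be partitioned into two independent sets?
No (odd cycle of length 3: 6 -> 1 -> 8 -> 6)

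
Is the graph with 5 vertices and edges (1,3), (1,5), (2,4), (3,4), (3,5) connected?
Yes (BFS from 1 visits [1, 3, 5, 4, 2] — all 5 vertices reached)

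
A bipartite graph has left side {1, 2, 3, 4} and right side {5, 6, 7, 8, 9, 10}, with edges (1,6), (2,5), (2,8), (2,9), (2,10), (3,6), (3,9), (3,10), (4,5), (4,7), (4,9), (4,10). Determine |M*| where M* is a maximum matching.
4 (matching: (1,6), (2,8), (3,9), (4,10); upper bound min(|L|,|R|) = min(4,6) = 4)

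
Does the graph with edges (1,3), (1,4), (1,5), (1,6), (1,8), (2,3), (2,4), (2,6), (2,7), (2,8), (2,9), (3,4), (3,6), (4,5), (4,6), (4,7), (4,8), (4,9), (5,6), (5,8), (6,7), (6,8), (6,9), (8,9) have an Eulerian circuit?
No (2 vertices have odd degree: {1, 7}; Eulerian circuit requires 0)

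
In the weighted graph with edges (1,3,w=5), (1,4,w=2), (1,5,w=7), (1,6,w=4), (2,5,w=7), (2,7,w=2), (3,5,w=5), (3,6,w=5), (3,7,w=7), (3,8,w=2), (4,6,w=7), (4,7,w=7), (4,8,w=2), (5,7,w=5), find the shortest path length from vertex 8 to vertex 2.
11 (path: 8 -> 4 -> 7 -> 2; weights 2 + 7 + 2 = 11)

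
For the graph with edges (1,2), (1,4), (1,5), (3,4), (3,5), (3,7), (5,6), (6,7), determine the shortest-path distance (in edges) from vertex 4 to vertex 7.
2 (path: 4 -> 3 -> 7, 2 edges)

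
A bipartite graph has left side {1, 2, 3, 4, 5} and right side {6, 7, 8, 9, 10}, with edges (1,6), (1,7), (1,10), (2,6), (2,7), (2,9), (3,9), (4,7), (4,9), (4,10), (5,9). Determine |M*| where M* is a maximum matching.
4 (matching: (1,10), (2,6), (3,9), (4,7); upper bound min(|L|,|R|) = min(5,5) = 5)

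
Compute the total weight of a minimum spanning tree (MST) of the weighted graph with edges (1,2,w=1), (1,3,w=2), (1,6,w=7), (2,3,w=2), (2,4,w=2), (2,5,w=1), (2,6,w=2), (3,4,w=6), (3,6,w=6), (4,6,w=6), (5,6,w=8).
8 (MST edges: (1,2,w=1), (1,3,w=2), (2,4,w=2), (2,5,w=1), (2,6,w=2); sum of weights 1 + 2 + 2 + 1 + 2 = 8)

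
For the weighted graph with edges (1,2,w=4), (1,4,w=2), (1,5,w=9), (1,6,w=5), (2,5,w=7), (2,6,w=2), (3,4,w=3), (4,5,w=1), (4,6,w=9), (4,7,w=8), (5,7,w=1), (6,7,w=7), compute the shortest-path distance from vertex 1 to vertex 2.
4 (path: 1 -> 2; weights 4 = 4)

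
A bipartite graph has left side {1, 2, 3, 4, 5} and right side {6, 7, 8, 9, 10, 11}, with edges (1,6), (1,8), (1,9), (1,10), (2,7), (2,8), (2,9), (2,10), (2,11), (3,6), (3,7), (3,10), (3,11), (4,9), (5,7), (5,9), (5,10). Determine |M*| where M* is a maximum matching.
5 (matching: (1,10), (2,8), (3,11), (4,9), (5,7); upper bound min(|L|,|R|) = min(5,6) = 5)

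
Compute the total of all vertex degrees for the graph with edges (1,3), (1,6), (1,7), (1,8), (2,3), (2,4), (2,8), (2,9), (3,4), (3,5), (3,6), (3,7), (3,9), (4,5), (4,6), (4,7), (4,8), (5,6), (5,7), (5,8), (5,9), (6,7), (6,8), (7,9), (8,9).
50 (handshake: sum of degrees = 2|E| = 2 x 25 = 50)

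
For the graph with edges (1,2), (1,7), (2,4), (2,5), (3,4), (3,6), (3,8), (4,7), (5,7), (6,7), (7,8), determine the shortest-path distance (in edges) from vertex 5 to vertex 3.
3 (path: 5 -> 7 -> 6 -> 3, 3 edges)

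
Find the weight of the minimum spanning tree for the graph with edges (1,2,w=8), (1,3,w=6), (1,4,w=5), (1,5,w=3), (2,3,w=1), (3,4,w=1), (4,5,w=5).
10 (MST edges: (1,4,w=5), (1,5,w=3), (2,3,w=1), (3,4,w=1); sum of weights 5 + 3 + 1 + 1 = 10)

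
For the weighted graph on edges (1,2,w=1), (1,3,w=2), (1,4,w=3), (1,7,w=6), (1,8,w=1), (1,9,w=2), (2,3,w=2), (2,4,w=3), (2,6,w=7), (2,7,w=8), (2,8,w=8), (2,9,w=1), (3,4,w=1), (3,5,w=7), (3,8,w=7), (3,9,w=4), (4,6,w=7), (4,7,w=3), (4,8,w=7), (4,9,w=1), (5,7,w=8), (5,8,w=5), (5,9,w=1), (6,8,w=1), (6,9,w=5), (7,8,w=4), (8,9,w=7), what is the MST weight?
10 (MST edges: (1,2,w=1), (1,8,w=1), (2,9,w=1), (3,4,w=1), (4,7,w=3), (4,9,w=1), (5,9,w=1), (6,8,w=1); sum of weights 1 + 1 + 1 + 1 + 3 + 1 + 1 + 1 = 10)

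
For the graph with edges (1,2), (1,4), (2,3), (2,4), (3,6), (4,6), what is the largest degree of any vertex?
3 (attained at vertices 2, 4)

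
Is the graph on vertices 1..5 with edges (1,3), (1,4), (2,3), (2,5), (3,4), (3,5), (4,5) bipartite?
No (odd cycle of length 3: 3 -> 1 -> 4 -> 3)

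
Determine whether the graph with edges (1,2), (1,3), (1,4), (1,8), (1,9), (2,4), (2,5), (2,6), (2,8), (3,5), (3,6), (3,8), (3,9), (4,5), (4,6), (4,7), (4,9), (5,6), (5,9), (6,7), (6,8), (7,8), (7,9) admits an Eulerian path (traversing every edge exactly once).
No (6 vertices have odd degree: {1, 2, 3, 5, 8, 9}; Eulerian path requires 0 or 2)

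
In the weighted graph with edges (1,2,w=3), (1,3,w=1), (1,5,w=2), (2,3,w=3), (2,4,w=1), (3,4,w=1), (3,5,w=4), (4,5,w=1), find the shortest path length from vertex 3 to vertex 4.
1 (path: 3 -> 4; weights 1 = 1)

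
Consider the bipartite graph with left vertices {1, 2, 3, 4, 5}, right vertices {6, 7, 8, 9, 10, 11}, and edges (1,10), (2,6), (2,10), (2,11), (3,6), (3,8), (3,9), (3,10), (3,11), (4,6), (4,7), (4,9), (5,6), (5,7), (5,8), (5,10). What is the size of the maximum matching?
5 (matching: (1,10), (2,11), (3,9), (4,7), (5,8); upper bound min(|L|,|R|) = min(5,6) = 5)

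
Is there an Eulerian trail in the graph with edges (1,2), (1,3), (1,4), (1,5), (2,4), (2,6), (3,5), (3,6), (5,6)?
No (4 vertices have odd degree: {2, 3, 5, 6}; Eulerian path requires 0 or 2)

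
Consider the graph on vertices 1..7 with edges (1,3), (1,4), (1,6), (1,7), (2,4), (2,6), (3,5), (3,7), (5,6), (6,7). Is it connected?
Yes (BFS from 1 visits [1, 3, 4, 6, 7, 5, 2] — all 7 vertices reached)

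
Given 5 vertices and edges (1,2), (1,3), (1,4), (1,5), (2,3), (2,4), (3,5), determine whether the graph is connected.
Yes (BFS from 1 visits [1, 2, 3, 4, 5] — all 5 vertices reached)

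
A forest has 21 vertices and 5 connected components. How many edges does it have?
16 (Each of the 5 component trees on V_i vertices has V_i - 1 edges; summing gives V - C = 21 - 5 = 16)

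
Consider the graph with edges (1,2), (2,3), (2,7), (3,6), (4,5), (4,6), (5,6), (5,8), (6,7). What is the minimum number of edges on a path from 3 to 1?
2 (path: 3 -> 2 -> 1, 2 edges)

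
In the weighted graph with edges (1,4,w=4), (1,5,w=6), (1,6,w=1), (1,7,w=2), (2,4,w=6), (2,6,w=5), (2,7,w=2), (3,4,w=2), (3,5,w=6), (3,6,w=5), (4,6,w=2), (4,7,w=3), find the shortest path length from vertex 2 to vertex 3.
7 (path: 2 -> 7 -> 4 -> 3; weights 2 + 3 + 2 = 7)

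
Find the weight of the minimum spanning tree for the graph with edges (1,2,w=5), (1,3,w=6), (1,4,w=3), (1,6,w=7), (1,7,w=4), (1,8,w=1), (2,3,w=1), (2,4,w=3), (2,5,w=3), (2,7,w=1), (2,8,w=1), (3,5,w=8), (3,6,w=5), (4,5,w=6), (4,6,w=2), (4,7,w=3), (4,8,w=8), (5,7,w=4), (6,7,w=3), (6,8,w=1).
10 (MST edges: (1,8,w=1), (2,3,w=1), (2,5,w=3), (2,7,w=1), (2,8,w=1), (4,6,w=2), (6,8,w=1); sum of weights 1 + 1 + 3 + 1 + 1 + 2 + 1 = 10)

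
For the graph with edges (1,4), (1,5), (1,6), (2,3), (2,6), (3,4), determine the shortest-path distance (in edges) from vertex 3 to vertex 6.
2 (path: 3 -> 2 -> 6, 2 edges)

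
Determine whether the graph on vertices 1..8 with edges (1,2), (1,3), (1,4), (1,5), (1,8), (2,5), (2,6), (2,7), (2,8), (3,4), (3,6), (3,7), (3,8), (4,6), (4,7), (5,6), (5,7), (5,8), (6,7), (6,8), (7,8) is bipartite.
No (odd cycle of length 3: 2 -> 1 -> 5 -> 2)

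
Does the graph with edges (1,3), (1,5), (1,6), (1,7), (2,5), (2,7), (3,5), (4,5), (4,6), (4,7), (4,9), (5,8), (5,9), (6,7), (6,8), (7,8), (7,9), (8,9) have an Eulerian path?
Yes — and in fact it has an Eulerian circuit (the graph is connected and all 9 vertices have even degree)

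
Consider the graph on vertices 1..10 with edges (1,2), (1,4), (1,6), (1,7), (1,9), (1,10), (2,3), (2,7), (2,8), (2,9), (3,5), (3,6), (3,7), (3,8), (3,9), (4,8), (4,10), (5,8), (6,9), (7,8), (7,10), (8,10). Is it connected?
Yes (BFS from 1 visits [1, 2, 4, 6, 7, 9, 10, 3, 8, 5] — all 10 vertices reached)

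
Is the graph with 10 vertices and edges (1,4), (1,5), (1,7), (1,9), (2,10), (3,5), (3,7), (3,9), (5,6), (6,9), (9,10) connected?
No, it has 2 components: {1, 2, 3, 4, 5, 6, 7, 9, 10}, {8}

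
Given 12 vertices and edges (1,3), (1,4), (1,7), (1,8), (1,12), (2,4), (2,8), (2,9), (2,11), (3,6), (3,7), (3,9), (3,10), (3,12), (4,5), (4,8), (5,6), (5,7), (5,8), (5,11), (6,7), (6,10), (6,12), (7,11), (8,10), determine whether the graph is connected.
Yes (BFS from 1 visits [1, 3, 4, 7, 8, 12, 6, 9, 10, 2, 5, 11] — all 12 vertices reached)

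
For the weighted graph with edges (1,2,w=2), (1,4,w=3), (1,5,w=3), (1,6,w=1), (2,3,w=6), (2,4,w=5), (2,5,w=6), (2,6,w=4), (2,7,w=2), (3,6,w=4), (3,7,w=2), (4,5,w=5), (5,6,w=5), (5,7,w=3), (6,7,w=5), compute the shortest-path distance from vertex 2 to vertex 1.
2 (path: 2 -> 1; weights 2 = 2)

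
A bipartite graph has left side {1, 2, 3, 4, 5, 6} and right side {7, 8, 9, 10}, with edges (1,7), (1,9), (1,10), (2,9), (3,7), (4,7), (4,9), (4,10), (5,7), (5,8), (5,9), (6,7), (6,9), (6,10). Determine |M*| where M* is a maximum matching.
4 (matching: (1,10), (2,9), (3,7), (5,8); upper bound min(|L|,|R|) = min(6,4) = 4)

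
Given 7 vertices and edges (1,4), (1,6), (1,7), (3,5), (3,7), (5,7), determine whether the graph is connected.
No, it has 2 components: {1, 3, 4, 5, 6, 7}, {2}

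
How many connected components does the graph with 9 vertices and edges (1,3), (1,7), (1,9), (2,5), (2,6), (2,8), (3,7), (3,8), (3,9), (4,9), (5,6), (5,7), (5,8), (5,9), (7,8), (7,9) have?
1 (components: {1, 2, 3, 4, 5, 6, 7, 8, 9})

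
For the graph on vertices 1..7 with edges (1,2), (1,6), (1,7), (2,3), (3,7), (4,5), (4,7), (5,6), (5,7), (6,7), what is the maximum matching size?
3 (matching: (1,6), (3,7), (4,5); upper bound floor(n/2) = floor(7/2) = 3)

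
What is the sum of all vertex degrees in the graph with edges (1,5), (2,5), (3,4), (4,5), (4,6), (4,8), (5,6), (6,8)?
16 (handshake: sum of degrees = 2|E| = 2 x 8 = 16)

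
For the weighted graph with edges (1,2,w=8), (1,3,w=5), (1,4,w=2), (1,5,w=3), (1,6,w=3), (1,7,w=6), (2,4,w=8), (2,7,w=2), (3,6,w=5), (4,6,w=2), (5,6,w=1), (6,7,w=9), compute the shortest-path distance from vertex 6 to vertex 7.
9 (path: 6 -> 7; weights 9 = 9)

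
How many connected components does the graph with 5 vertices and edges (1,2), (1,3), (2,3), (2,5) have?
2 (components: {1, 2, 3, 5}, {4})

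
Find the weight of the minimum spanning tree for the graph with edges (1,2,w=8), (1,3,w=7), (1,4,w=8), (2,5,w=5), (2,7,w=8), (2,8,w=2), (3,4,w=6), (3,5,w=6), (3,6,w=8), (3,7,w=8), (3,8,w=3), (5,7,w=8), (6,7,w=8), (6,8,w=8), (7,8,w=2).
33 (MST edges: (1,3,w=7), (2,5,w=5), (2,8,w=2), (3,4,w=6), (3,6,w=8), (3,8,w=3), (7,8,w=2); sum of weights 7 + 5 + 2 + 6 + 8 + 3 + 2 = 33)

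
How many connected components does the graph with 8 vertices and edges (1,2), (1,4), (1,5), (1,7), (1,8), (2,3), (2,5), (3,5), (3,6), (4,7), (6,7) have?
1 (components: {1, 2, 3, 4, 5, 6, 7, 8})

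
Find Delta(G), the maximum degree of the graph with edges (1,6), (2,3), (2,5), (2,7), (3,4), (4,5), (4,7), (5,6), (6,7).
3 (attained at vertices 2, 4, 5, 6, 7)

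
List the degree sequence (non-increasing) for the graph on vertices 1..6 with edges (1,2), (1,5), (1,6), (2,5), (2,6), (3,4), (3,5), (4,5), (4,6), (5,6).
[5, 4, 3, 3, 3, 2] (degrees: deg(1)=3, deg(2)=3, deg(3)=2, deg(4)=3, deg(5)=5, deg(6)=4)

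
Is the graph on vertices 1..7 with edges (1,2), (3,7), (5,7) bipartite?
Yes. Partition: {1, 3, 4, 5, 6}, {2, 7}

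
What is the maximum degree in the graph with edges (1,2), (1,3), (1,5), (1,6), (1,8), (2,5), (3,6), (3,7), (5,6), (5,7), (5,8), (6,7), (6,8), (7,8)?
5 (attained at vertices 1, 5, 6)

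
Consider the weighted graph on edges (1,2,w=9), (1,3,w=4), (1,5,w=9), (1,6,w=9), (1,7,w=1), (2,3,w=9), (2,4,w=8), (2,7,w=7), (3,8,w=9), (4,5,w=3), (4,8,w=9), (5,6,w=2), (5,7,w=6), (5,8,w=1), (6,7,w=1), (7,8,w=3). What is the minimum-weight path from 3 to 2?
9 (path: 3 -> 2; weights 9 = 9)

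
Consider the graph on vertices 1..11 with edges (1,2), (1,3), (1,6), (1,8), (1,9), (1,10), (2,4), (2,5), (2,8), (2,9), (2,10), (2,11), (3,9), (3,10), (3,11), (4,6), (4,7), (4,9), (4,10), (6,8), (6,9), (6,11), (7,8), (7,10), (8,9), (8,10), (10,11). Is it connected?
Yes (BFS from 1 visits [1, 2, 3, 6, 8, 9, 10, 4, 5, 11, 7] — all 11 vertices reached)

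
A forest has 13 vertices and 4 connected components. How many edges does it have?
9 (Each of the 4 component trees on V_i vertices has V_i - 1 edges; summing gives V - C = 13 - 4 = 9)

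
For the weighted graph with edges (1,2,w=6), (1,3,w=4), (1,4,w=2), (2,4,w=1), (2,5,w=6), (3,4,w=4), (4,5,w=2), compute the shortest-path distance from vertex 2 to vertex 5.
3 (path: 2 -> 4 -> 5; weights 1 + 2 = 3)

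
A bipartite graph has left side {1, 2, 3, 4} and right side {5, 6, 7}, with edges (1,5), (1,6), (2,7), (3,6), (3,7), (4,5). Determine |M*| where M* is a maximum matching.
3 (matching: (1,6), (2,7), (4,5); upper bound min(|L|,|R|) = min(4,3) = 3)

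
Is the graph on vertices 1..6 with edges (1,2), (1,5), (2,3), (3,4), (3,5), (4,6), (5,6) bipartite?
Yes. Partition: {1, 3, 6}, {2, 4, 5}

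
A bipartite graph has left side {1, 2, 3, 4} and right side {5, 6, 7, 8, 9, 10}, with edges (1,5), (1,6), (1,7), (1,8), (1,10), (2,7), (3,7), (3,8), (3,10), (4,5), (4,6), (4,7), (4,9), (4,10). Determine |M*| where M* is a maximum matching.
4 (matching: (1,10), (2,7), (3,8), (4,9); upper bound min(|L|,|R|) = min(4,6) = 4)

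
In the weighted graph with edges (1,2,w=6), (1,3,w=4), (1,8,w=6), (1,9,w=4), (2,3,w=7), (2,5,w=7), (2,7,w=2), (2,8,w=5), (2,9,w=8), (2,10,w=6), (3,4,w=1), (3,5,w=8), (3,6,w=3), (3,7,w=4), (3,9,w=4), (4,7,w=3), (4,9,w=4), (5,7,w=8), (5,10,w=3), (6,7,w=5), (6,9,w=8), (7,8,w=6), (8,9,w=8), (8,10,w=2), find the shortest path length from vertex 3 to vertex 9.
4 (path: 3 -> 9; weights 4 = 4)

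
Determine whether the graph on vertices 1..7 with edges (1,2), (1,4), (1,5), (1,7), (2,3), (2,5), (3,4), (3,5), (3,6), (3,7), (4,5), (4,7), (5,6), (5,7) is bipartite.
No (odd cycle of length 3: 4 -> 1 -> 5 -> 4)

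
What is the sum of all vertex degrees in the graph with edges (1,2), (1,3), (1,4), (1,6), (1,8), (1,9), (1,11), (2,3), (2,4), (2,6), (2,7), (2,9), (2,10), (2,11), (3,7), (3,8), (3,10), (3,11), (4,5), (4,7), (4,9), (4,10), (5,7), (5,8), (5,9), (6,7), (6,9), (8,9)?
56 (handshake: sum of degrees = 2|E| = 2 x 28 = 56)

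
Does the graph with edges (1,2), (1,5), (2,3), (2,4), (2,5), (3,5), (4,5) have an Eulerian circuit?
Yes (the graph is connected and all 5 vertices have even degree)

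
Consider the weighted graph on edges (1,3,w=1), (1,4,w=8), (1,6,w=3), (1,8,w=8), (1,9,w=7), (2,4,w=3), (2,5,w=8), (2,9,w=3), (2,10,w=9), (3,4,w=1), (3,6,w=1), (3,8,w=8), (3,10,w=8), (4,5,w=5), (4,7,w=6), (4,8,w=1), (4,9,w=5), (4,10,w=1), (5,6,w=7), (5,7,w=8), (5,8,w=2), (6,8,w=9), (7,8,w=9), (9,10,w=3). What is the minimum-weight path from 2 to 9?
3 (path: 2 -> 9; weights 3 = 3)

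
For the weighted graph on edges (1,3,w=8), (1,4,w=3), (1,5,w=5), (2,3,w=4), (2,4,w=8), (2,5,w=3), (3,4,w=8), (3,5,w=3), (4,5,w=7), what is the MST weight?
14 (MST edges: (1,4,w=3), (1,5,w=5), (2,5,w=3), (3,5,w=3); sum of weights 3 + 5 + 3 + 3 = 14)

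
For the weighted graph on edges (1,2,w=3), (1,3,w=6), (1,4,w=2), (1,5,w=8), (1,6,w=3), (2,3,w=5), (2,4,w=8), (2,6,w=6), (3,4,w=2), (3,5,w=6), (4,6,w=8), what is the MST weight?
16 (MST edges: (1,2,w=3), (1,4,w=2), (1,6,w=3), (3,4,w=2), (3,5,w=6); sum of weights 3 + 2 + 3 + 2 + 6 = 16)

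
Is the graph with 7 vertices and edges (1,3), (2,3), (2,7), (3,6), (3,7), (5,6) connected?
No, it has 2 components: {1, 2, 3, 5, 6, 7}, {4}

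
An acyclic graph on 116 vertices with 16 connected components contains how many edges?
100 (Each of the 16 component trees on V_i vertices has V_i - 1 edges; summing gives V - C = 116 - 16 = 100)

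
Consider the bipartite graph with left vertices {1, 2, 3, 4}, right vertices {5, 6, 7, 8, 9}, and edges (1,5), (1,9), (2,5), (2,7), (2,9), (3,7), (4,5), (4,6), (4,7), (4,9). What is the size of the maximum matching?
4 (matching: (1,9), (2,5), (3,7), (4,6); upper bound min(|L|,|R|) = min(4,5) = 4)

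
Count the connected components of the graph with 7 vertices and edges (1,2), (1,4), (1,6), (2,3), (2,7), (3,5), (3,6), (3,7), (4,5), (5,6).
1 (components: {1, 2, 3, 4, 5, 6, 7})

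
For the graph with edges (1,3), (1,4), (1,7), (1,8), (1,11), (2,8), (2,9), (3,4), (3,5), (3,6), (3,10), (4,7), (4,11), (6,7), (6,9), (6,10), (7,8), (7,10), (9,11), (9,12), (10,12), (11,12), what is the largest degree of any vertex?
5 (attained at vertices 1, 3, 7)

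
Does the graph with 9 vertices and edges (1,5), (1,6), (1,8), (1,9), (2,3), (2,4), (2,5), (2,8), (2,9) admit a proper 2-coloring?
Yes. Partition: {1, 2, 7}, {3, 4, 5, 6, 8, 9}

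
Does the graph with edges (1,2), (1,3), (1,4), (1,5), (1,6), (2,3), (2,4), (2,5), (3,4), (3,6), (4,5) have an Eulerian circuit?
No (2 vertices have odd degree: {1, 5}; Eulerian circuit requires 0)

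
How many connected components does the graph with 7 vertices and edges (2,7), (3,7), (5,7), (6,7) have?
3 (components: {1}, {2, 3, 5, 6, 7}, {4})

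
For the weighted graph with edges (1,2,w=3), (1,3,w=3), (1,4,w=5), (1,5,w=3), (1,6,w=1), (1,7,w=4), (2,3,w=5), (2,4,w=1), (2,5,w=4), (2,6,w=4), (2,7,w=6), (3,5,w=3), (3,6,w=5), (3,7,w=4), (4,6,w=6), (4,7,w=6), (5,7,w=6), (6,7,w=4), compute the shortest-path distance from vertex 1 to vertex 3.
3 (path: 1 -> 3; weights 3 = 3)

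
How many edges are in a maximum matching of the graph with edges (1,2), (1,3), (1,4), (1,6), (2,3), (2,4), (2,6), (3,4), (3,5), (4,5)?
3 (matching: (1,6), (2,4), (3,5); upper bound floor(n/2) = floor(6/2) = 3)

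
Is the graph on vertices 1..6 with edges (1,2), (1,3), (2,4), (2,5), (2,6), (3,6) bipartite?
Yes. Partition: {1, 4, 5, 6}, {2, 3}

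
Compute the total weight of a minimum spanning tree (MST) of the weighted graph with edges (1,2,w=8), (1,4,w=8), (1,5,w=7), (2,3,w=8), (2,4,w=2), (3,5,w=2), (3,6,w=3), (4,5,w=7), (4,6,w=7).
21 (MST edges: (1,5,w=7), (2,4,w=2), (3,5,w=2), (3,6,w=3), (4,5,w=7); sum of weights 7 + 2 + 2 + 3 + 7 = 21)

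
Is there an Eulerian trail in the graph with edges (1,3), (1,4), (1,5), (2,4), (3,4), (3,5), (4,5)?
No (4 vertices have odd degree: {1, 2, 3, 5}; Eulerian path requires 0 or 2)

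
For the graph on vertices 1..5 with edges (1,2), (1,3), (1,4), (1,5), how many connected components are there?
1 (components: {1, 2, 3, 4, 5})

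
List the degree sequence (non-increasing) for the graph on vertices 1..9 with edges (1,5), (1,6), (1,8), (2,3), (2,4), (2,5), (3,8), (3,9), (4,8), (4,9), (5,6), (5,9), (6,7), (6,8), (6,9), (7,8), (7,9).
[5, 5, 5, 4, 3, 3, 3, 3, 3] (degrees: deg(1)=3, deg(2)=3, deg(3)=3, deg(4)=3, deg(5)=4, deg(6)=5, deg(7)=3, deg(8)=5, deg(9)=5)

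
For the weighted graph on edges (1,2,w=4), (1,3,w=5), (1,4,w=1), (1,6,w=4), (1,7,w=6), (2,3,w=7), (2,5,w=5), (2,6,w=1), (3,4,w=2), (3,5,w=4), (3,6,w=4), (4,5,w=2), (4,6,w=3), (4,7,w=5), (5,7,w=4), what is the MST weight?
13 (MST edges: (1,4,w=1), (2,6,w=1), (3,4,w=2), (4,5,w=2), (4,6,w=3), (5,7,w=4); sum of weights 1 + 1 + 2 + 2 + 3 + 4 = 13)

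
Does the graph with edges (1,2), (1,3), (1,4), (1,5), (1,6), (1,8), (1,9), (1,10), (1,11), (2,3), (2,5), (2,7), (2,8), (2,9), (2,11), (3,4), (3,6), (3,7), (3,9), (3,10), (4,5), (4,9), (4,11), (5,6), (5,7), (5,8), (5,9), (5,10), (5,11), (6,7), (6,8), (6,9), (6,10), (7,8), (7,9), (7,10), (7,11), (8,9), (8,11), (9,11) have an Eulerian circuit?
No (10 vertices have odd degree: {1, 2, 3, 4, 5, 6, 8, 9, 10, 11}; Eulerian circuit requires 0)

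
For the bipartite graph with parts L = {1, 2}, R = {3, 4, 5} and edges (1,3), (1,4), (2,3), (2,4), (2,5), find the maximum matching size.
2 (matching: (1,4), (2,5); upper bound min(|L|,|R|) = min(2,3) = 2)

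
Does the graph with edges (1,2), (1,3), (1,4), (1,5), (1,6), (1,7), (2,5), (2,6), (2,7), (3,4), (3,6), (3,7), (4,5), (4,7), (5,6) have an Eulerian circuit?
Yes (the graph is connected and all 7 vertices have even degree)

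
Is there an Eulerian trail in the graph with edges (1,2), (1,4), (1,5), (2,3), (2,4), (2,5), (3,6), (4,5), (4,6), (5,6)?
Yes (the graph is connected and exactly 2 vertices have odd degree: {1, 6}; any Eulerian path must start and end at those)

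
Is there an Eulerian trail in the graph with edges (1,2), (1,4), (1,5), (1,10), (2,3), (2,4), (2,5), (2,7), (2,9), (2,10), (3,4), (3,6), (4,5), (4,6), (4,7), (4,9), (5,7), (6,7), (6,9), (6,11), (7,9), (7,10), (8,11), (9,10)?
No (6 vertices have odd degree: {2, 3, 4, 6, 8, 9}; Eulerian path requires 0 or 2)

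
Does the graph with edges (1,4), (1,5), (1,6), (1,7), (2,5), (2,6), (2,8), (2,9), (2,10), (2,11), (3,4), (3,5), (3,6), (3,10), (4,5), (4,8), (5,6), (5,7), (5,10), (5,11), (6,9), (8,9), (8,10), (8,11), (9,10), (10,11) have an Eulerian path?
Yes (the graph is connected and exactly 2 vertices have odd degree: {6, 8}; any Eulerian path must start and end at those)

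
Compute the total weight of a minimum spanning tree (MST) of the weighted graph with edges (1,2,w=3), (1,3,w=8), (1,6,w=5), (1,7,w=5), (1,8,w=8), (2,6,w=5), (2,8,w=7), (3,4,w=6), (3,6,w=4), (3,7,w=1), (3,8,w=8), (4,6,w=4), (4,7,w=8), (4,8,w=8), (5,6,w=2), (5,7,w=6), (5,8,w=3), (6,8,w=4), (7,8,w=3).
21 (MST edges: (1,2,w=3), (1,6,w=5), (3,7,w=1), (4,6,w=4), (5,6,w=2), (5,8,w=3), (7,8,w=3); sum of weights 3 + 5 + 1 + 4 + 2 + 3 + 3 = 21)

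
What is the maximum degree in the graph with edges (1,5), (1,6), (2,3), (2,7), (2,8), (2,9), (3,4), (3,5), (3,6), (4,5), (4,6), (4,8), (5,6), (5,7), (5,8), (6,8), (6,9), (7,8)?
6 (attained at vertices 5, 6)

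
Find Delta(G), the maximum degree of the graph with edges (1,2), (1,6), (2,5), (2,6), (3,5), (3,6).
3 (attained at vertices 2, 6)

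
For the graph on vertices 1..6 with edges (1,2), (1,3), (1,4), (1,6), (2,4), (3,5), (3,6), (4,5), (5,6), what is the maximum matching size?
3 (matching: (1,3), (2,4), (5,6); upper bound floor(n/2) = floor(6/2) = 3)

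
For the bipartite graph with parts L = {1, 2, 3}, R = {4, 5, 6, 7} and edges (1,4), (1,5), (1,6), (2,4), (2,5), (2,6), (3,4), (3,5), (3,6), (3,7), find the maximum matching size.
3 (matching: (1,6), (2,5), (3,7); upper bound min(|L|,|R|) = min(3,4) = 3)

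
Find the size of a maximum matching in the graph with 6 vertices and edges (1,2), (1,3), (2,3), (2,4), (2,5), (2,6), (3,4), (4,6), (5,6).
3 (matching: (1,3), (2,4), (5,6); upper bound floor(n/2) = floor(6/2) = 3)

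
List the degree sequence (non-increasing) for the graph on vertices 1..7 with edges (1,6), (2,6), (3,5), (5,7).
[2, 2, 1, 1, 1, 1, 0] (degrees: deg(1)=1, deg(2)=1, deg(3)=1, deg(4)=0, deg(5)=2, deg(6)=2, deg(7)=1)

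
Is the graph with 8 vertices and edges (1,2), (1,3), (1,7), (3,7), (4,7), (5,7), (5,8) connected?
No, it has 2 components: {1, 2, 3, 4, 5, 7, 8}, {6}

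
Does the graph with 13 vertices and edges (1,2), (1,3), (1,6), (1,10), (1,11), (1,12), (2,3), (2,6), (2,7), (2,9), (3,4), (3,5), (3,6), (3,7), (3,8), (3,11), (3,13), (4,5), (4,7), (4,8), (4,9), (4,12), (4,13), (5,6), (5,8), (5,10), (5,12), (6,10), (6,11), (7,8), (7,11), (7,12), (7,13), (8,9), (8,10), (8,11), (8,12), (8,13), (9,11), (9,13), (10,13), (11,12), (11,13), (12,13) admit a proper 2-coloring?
No (odd cycle of length 3: 6 -> 1 -> 10 -> 6)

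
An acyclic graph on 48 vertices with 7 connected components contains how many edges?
41 (Each of the 7 component trees on V_i vertices has V_i - 1 edges; summing gives V - C = 48 - 7 = 41)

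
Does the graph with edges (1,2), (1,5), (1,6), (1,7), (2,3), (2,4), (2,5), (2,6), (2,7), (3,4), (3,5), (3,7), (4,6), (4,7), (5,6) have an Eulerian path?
Yes — and in fact it has an Eulerian circuit (the graph is connected and all 7 vertices have even degree)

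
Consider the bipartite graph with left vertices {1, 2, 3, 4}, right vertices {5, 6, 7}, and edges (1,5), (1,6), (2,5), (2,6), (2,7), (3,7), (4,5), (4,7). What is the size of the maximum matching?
3 (matching: (1,6), (2,7), (4,5); upper bound min(|L|,|R|) = min(4,3) = 3)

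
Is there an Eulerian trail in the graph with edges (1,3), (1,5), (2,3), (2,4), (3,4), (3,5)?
Yes — and in fact it has an Eulerian circuit (the graph is connected and all 5 vertices have even degree)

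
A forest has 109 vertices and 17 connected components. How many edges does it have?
92 (Each of the 17 component trees on V_i vertices has V_i - 1 edges; summing gives V - C = 109 - 17 = 92)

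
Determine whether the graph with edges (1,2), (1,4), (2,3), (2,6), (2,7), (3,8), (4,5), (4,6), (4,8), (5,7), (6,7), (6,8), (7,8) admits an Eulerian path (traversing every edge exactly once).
Yes — and in fact it has an Eulerian circuit (the graph is connected and all 8 vertices have even degree)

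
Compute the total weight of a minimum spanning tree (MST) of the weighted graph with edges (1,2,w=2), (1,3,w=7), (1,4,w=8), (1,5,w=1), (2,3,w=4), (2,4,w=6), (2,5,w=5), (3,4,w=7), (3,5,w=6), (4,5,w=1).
8 (MST edges: (1,2,w=2), (1,5,w=1), (2,3,w=4), (4,5,w=1); sum of weights 2 + 1 + 4 + 1 = 8)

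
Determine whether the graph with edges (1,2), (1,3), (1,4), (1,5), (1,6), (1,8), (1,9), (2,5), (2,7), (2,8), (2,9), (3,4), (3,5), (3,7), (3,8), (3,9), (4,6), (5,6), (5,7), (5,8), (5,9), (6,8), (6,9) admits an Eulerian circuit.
No (8 vertices have odd degree: {1, 2, 4, 5, 6, 7, 8, 9}; Eulerian circuit requires 0)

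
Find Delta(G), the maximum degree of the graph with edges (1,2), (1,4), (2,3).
2 (attained at vertices 1, 2)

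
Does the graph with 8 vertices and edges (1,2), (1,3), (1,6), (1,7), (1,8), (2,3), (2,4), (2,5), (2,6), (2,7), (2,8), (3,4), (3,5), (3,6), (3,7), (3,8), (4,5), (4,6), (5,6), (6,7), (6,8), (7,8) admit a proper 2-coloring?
No (odd cycle of length 3: 8 -> 1 -> 3 -> 8)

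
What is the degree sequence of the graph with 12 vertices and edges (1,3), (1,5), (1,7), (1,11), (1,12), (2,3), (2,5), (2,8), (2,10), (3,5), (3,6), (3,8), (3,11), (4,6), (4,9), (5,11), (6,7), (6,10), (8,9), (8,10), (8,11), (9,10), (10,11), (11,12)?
[6, 6, 5, 5, 5, 4, 4, 4, 3, 2, 2, 2] (degrees: deg(1)=5, deg(2)=4, deg(3)=6, deg(4)=2, deg(5)=4, deg(6)=4, deg(7)=2, deg(8)=5, deg(9)=3, deg(10)=5, deg(11)=6, deg(12)=2)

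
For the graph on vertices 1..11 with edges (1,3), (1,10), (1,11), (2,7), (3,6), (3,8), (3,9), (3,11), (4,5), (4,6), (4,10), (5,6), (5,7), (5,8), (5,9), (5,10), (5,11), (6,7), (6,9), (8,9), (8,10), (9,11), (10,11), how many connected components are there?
1 (components: {1, 2, 3, 4, 5, 6, 7, 8, 9, 10, 11})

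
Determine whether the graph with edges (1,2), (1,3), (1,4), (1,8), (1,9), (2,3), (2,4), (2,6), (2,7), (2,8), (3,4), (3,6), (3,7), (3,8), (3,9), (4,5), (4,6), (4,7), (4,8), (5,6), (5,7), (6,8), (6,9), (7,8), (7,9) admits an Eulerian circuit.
No (4 vertices have odd degree: {1, 3, 4, 5}; Eulerian circuit requires 0)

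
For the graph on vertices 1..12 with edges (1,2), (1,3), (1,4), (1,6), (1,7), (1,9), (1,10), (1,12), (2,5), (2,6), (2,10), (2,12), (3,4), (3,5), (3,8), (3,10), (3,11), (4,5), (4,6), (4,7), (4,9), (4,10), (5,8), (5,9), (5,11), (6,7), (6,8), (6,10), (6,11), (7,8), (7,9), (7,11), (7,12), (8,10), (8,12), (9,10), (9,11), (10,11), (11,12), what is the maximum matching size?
6 (matching: (1,2), (3,8), (4,5), (6,11), (7,12), (9,10); upper bound floor(n/2) = floor(12/2) = 6)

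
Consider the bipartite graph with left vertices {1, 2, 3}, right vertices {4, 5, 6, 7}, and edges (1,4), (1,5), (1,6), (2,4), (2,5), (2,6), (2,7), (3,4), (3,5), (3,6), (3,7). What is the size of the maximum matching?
3 (matching: (1,6), (2,7), (3,5); upper bound min(|L|,|R|) = min(3,4) = 3)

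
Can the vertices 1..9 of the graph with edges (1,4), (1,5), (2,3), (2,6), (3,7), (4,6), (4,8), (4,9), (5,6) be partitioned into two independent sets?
Yes. Partition: {1, 3, 6, 8, 9}, {2, 4, 5, 7}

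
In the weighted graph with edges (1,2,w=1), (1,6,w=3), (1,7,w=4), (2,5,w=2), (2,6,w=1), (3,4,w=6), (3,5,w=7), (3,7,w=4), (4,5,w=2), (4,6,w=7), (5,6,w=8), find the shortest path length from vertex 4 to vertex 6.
5 (path: 4 -> 5 -> 2 -> 6; weights 2 + 2 + 1 = 5)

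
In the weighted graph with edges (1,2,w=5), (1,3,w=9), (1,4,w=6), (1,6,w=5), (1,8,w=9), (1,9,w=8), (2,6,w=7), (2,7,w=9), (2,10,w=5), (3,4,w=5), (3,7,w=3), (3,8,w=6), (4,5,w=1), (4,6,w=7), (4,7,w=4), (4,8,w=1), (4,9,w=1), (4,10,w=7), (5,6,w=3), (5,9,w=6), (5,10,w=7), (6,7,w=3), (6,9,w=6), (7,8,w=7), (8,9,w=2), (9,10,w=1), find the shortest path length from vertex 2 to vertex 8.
8 (path: 2 -> 10 -> 9 -> 8; weights 5 + 1 + 2 = 8)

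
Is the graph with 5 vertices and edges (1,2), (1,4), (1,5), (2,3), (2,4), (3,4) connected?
Yes (BFS from 1 visits [1, 2, 4, 5, 3] — all 5 vertices reached)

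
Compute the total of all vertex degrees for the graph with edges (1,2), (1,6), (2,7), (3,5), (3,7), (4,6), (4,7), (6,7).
16 (handshake: sum of degrees = 2|E| = 2 x 8 = 16)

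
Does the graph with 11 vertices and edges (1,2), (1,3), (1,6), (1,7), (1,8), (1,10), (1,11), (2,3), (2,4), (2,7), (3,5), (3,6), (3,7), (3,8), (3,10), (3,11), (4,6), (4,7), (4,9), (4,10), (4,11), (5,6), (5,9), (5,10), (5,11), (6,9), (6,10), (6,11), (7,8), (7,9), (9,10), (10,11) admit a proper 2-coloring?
No (odd cycle of length 3: 6 -> 1 -> 10 -> 6)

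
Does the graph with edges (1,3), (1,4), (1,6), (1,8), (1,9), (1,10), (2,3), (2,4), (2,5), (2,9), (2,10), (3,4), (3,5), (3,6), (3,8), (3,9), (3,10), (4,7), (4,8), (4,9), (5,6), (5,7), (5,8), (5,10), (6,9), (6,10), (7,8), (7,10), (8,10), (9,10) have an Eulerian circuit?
No (2 vertices have odd degree: {2, 6}; Eulerian circuit requires 0)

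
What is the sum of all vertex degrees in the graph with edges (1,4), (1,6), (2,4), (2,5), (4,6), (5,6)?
12 (handshake: sum of degrees = 2|E| = 2 x 6 = 12)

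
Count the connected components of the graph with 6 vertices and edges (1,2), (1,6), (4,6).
3 (components: {1, 2, 4, 6}, {3}, {5})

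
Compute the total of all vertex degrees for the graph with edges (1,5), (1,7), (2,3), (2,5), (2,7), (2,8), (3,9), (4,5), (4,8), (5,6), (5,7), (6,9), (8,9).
26 (handshake: sum of degrees = 2|E| = 2 x 13 = 26)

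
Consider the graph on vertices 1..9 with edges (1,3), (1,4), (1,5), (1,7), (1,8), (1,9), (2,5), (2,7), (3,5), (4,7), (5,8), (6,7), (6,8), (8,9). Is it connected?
Yes (BFS from 1 visits [1, 3, 4, 5, 7, 8, 9, 2, 6] — all 9 vertices reached)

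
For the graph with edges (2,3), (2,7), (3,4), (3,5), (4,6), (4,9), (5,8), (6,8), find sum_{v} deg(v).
16 (handshake: sum of degrees = 2|E| = 2 x 8 = 16)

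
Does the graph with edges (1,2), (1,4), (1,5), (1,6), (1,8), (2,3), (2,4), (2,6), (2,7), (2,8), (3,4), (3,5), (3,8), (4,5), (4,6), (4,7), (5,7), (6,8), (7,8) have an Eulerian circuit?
No (2 vertices have odd degree: {1, 8}; Eulerian circuit requires 0)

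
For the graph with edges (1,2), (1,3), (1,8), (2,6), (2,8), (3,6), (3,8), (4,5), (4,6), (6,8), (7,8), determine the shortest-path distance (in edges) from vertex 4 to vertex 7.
3 (path: 4 -> 6 -> 8 -> 7, 3 edges)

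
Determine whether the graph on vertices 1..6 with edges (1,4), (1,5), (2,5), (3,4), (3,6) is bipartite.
Yes. Partition: {1, 2, 3}, {4, 5, 6}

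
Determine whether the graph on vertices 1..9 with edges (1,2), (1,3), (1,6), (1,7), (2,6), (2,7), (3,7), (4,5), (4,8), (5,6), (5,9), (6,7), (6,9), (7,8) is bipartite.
No (odd cycle of length 3: 6 -> 1 -> 7 -> 6)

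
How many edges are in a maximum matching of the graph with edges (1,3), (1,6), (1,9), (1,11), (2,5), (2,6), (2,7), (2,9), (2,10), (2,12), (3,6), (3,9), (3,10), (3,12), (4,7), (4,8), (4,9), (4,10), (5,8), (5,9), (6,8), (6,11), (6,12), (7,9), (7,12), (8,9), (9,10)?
6 (matching: (1,3), (2,10), (4,9), (5,8), (6,11), (7,12); upper bound floor(n/2) = floor(12/2) = 6)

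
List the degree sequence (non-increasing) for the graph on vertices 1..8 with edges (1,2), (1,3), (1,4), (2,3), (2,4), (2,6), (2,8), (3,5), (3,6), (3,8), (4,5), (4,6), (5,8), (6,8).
[5, 5, 4, 4, 4, 3, 3, 0] (degrees: deg(1)=3, deg(2)=5, deg(3)=5, deg(4)=4, deg(5)=3, deg(6)=4, deg(7)=0, deg(8)=4)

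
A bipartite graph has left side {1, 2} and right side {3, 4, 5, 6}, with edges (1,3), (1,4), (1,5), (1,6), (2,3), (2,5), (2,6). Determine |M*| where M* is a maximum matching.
2 (matching: (1,6), (2,5); upper bound min(|L|,|R|) = min(2,4) = 2)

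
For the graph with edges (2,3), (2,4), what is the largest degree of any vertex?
2 (attained at vertex 2)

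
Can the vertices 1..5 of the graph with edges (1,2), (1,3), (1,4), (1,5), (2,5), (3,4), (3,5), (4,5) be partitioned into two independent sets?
No (odd cycle of length 3: 4 -> 1 -> 5 -> 4)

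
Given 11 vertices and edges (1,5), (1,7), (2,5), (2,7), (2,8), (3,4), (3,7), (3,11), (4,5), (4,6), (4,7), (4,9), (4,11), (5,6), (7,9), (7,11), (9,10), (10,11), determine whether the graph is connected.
Yes (BFS from 1 visits [1, 5, 7, 2, 4, 6, 3, 9, 11, 8, 10] — all 11 vertices reached)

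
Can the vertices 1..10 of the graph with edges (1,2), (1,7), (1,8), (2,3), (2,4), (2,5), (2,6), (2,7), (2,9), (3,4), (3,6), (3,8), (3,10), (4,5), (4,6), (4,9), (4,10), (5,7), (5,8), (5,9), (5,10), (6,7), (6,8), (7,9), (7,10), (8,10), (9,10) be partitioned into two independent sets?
No (odd cycle of length 3: 7 -> 1 -> 2 -> 7)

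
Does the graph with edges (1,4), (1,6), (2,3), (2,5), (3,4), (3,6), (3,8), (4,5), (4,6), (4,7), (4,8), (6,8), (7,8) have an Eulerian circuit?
Yes (the graph is connected and all 8 vertices have even degree)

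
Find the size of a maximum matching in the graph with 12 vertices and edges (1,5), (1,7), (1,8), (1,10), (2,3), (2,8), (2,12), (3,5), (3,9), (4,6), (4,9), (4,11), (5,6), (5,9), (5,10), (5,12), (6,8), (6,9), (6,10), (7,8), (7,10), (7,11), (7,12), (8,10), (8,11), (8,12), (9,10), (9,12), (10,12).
6 (matching: (1,10), (2,8), (3,5), (4,11), (6,9), (7,12); upper bound floor(n/2) = floor(12/2) = 6)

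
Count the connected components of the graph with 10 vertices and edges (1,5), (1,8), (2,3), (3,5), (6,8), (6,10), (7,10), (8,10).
3 (components: {1, 2, 3, 5, 6, 7, 8, 10}, {4}, {9})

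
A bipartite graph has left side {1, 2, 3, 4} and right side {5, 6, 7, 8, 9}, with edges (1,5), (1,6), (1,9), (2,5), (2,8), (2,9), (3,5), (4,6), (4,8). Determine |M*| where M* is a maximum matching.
4 (matching: (1,9), (2,8), (3,5), (4,6); upper bound min(|L|,|R|) = min(4,5) = 4)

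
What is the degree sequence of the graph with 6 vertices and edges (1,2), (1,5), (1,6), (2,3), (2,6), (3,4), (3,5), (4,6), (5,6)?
[4, 3, 3, 3, 3, 2] (degrees: deg(1)=3, deg(2)=3, deg(3)=3, deg(4)=2, deg(5)=3, deg(6)=4)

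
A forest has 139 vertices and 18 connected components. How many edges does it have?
121 (Each of the 18 component trees on V_i vertices has V_i - 1 edges; summing gives V - C = 139 - 18 = 121)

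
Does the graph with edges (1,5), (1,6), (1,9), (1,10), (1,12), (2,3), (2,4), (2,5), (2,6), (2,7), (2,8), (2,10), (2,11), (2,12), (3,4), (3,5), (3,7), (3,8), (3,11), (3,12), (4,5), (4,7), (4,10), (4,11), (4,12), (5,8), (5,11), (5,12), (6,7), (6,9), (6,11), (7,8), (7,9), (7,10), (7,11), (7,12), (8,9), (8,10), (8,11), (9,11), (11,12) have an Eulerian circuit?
No (12 vertices have odd degree: {1, 2, 3, 4, 5, 6, 7, 8, 9, 10, 11, 12}; Eulerian circuit requires 0)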